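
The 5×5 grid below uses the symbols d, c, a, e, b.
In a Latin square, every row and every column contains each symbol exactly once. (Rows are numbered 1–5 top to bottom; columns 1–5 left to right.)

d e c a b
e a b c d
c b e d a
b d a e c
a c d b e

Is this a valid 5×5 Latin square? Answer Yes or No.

Yes

Each row is a permutation of the 5 symbols, and so is each column.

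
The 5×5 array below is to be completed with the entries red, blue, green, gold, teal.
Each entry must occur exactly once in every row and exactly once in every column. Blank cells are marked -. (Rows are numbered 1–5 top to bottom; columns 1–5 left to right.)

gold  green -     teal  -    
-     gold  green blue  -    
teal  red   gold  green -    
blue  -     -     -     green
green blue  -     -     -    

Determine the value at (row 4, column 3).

Row 2, column 1: row 2 has {blue, green, gold} and column 1 has {blue, green, gold, teal}, leaving only red.
Row 2, column 5: row 2 has {red, blue, green, gold} and column 5 has {green}, leaving only teal.
Row 3, column 5: row 3 has {red, green, gold, teal} and column 5 has {green, teal}, leaving only blue.
Row 1, column 5: row 1 has {green, gold, teal} and column 5 has {blue, green, teal}, leaving only red.
Row 1, column 3: row 1 has {red, green, gold, teal} and column 3 has {green, gold}, leaving only blue.
Row 4, column 2: row 4 has {blue, green} and column 2 has {red, blue, green, gold}, leaving only teal.
Row 4 already has {blue, green, teal} and column 3 already has {blue, green, gold}, so row 4, column 3 must be red.

red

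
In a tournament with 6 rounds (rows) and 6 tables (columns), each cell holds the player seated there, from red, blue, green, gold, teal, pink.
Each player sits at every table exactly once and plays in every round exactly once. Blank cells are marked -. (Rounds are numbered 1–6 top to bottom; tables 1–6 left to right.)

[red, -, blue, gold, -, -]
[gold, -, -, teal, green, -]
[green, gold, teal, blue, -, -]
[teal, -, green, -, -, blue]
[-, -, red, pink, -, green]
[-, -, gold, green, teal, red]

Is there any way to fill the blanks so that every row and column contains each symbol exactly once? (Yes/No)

Round 1, table 5: round 1 has {red, blue, gold} and table 5 has {green, teal}, so it must be pink.
Round 1, table 6: round 1 has {red, blue, gold, pink} and table 6 has {red, blue, green}, so it must be teal.
Round 1, table 2: round 1 has {red, blue, gold, teal, pink} and table 2 has {gold}, so it must be green.
Round 2, table 3: round 2 has {green, gold, teal} and table 3 has {red, blue, green, gold, teal}, so it must be pink.
Now round 2, table 6: round 2 together with table 6 already contain {red, blue, green, gold, teal, pink} — every symbol — so nothing can go there. The grid has no valid completion.

No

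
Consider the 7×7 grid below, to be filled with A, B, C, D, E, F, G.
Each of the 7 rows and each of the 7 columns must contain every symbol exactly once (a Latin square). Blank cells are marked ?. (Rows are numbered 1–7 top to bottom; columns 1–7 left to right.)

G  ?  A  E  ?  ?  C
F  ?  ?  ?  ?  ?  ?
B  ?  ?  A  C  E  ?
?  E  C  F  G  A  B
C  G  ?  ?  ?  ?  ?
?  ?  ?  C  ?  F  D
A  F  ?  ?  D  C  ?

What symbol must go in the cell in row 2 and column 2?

C

Row 3, column 2: row 3 has {A, B, C, E} and column 2 has {E, F, G}, leaving only D.
Row 1, column 2: row 1 has {A, C, E, G} and column 2 has {D, E, F, G}, leaving only B.
Row 1, column 5: row 1 has {A, B, C, E, G} and column 5 has {C, D, G}, leaving only F.
Row 1, column 6: row 1 has {A, B, C, E, F, G} and column 6 has {A, C, E, F}, leaving only D.
Row 4, column 1: row 4 has {A, B, C, E, F, G} and column 1 has {A, B, C, F, G}, leaving only D.
Row 5, column 6: row 5 has {C, G} and column 6 has {A, C, D, E, F}, leaving only B.
Row 2, column 6: row 2 has {F} and column 6 has {A, B, C, D, E, F}, leaving only G.
Row 5, column 4: row 5 has {B, C, G} and column 4 has {A, C, E, F}, leaving only D.
Row 2, column 4: row 2 has {F, G} and column 4 has {A, C, D, E, F}, leaving only B.
Row 6, column 1: row 6 has {C, D, F} and column 1 has {A, B, C, D, F, G}, leaving only E.
Row 6, column 2: row 6 has {C, D, E, F} and column 2 has {B, D, E, F, G}, leaving only A.
Row 2 already has {B, F, G} and column 2 already has {A, B, D, E, F, G}, so row 2, column 2 must be C.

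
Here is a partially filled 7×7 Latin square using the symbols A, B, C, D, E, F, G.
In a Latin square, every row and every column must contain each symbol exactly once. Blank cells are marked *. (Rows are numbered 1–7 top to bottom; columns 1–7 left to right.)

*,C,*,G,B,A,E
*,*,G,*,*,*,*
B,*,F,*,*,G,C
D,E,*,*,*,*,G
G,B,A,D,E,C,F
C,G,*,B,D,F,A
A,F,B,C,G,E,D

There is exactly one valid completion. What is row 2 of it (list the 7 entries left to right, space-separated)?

Row 2, column 7: row 2 has {G} and column 7 has {A, C, D, E, F, G}, leaving only B.
Row 2, column 6: row 2 has {B, G} and column 6 has {A, C, E, F, G}, leaving only D.
Row 2, column 2: row 2 has {B, D, G} and column 2 has {B, C, E, F, G}, leaving only A.
Row 1, column 1: row 1 has {A, B, C, E, G} and column 1 has {A, B, C, D, G}, leaving only F.
Row 2, column 1: row 2 has {A, B, D, G} and column 1 has {A, B, C, D, F, G}, leaving only E.
Row 2, column 4: row 2 has {A, B, D, E, G} and column 4 has {B, C, D, G}, leaving only F.
Row 2, column 5: row 2 has {A, B, D, E, F, G} and column 5 has {B, D, E, G}, leaving only C.
So row 2 reads: E A G F C D B.

E A G F C D B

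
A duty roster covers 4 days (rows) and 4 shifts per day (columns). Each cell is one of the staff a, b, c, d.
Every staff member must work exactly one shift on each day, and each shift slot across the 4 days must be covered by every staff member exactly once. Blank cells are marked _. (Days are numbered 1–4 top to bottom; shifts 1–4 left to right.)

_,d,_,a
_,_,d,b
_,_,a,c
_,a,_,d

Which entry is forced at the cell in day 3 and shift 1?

Day 2, shift 2: day 2 has {b, d} and shift 2 has {a, d}, leaving only c.
Day 2, shift 1: day 2 has {b, c, d} and shift 1 has {}, leaving only a.
Day 3, shift 2: day 3 has {a, c} and shift 2 has {a, c, d}, leaving only b.
Day 3 already has {a, b, c} and shift 1 already has {a}, so day 3, shift 1 must be d.

d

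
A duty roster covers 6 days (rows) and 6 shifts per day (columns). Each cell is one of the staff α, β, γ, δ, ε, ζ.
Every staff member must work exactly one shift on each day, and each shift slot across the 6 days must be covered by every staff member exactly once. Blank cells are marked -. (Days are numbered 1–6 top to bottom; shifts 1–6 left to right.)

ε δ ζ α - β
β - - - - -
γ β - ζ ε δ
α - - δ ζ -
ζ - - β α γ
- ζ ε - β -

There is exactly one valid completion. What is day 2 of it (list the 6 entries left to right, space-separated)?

β α γ ε δ ζ

Day 1, shift 5: day 1 has {α, β, δ, ε, ζ} and shift 5 has {α, β, ε, ζ}, leaving only γ.
Day 2, shift 5: day 2 has {β} and shift 5 has {α, β, γ, ε, ζ}, leaving only δ.
Day 3, shift 3: day 3 has {β, γ, δ, ε, ζ} and shift 3 has {ε, ζ}, leaving only α.
Day 2, shift 3: day 2 has {β, δ} and shift 3 has {α, ε, ζ}, leaving only γ.
Day 2, shift 4: day 2 has {β, γ, δ} and shift 4 has {α, β, δ, ζ}, leaving only ε.
Day 2, shift 2: day 2 has {β, γ, δ, ε} and shift 2 has {β, δ, ζ}, leaving only α.
Day 2, shift 6: day 2 has {α, β, γ, δ, ε} and shift 6 has {β, γ, δ}, leaving only ζ.
So day 2 reads: β α γ ε δ ζ.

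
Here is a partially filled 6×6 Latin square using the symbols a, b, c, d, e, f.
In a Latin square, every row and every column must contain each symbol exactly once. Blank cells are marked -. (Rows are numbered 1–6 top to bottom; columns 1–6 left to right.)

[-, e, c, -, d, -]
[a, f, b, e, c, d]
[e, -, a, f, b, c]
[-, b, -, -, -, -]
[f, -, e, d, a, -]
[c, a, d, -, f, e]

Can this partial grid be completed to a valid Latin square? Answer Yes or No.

Yes

No row or column among the givens repeats a symbol, and propagating forced cells runs into no contradiction.
One valid completion exists (for instance, b e c a d f / a f b e c d / e d a f b c / d b f c e a / f c e d a b / c a d b f e).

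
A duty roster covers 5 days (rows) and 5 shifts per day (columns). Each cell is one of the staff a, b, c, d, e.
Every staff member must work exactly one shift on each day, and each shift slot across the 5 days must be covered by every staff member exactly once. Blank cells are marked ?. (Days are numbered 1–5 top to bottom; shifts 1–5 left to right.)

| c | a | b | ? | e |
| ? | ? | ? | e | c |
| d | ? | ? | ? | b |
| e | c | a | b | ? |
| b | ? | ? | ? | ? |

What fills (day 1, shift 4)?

Day 1 already has {a, b, c, e} and shift 4 already has {b, e}, so day 1, shift 4 must be d.

d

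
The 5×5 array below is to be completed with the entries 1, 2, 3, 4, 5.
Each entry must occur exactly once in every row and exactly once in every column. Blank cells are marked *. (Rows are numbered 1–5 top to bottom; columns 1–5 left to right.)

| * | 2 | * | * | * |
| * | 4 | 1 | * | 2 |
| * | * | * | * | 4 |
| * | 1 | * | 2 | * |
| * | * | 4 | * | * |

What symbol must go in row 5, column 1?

2

Row 5, column 1 is narrowed to {1, 2, 3, 5}.
If it were 1, propagating the remaining blanks reaches a contradiction.
If it were 3, then row 4, column 3 would be left with no valid symbol.
If it were 5, then row 4, column 3 would be left with no valid symbol.
So row 5, column 1 must be 2.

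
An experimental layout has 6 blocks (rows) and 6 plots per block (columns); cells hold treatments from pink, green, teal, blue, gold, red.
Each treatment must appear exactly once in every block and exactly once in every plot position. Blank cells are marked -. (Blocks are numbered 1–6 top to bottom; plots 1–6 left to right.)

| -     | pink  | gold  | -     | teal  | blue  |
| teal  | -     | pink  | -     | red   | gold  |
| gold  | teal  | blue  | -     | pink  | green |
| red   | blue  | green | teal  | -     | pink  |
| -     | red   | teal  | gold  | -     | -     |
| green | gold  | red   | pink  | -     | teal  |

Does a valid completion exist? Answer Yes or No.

No

Block 1, plot 1: block 1 together with plot 1 already contain {pink, green, teal, blue, gold, red} — every symbol — so nothing can go there. The grid has no valid completion.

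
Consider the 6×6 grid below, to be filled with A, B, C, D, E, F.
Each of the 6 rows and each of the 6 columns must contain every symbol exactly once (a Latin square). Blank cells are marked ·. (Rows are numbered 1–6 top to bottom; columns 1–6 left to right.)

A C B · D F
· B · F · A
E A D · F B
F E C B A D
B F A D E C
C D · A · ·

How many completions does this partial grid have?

Row 1, column 4: eliminating its row and column leaves {E}.
Row 2, column 1: eliminating its row and column leaves {D}.
Row 2, column 3: eliminating its row and column leaves {E}.
Row 2, column 5: eliminating its row and column leaves {C}.
Row 3, column 4: eliminating its row and column leaves {C}.
Row 6, column 3: eliminating its row and column leaves {E, F}.
Row 6, column 5: eliminating its row and column leaves {B}.
Row 6, column 6: eliminating its row and column leaves {E}.
Only one assignment across all blanks avoids any row or column repeat, giving 1 completion.

1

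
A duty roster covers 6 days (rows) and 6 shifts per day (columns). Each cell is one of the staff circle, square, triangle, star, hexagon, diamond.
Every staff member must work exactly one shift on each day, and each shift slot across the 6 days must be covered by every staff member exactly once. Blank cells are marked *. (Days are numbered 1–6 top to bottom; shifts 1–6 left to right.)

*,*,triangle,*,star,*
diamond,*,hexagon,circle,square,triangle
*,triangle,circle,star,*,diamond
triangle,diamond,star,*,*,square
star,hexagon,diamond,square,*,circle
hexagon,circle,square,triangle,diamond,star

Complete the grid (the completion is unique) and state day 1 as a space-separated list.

circle square triangle diamond star hexagon

Day 1, shift 2: day 1 has {triangle, star} and shift 2 has {circle, triangle, hexagon, diamond}, leaving only square.
Day 1, shift 1: day 1 has {square, triangle, star} and shift 1 has {triangle, star, hexagon, diamond}, leaving only circle.
Day 1, shift 6: day 1 has {circle, square, triangle, star} and shift 6 has {circle, square, triangle, star, diamond}, leaving only hexagon.
Day 1, shift 4: day 1 has {circle, square, triangle, star, hexagon} and shift 4 has {circle, square, triangle, star}, leaving only diamond.
So day 1 reads: circle square triangle diamond star hexagon.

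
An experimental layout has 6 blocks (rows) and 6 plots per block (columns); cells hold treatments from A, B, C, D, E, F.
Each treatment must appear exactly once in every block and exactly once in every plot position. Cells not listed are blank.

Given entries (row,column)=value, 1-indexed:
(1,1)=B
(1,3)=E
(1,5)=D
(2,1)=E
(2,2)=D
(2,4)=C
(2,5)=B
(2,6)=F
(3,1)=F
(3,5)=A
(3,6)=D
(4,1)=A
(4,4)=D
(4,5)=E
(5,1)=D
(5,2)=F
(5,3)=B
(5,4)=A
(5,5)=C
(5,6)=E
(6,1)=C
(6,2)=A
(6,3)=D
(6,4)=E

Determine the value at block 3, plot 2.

Block 1, plot 2: block 1 has {B, D, E} and plot 2 has {A, D, F}, leaving only C.
Block 1, plot 4: block 1 has {B, C, D, E} and plot 4 has {A, C, D, E}, leaving only F.
Block 1, plot 6: block 1 has {B, C, D, E, F} and plot 6 has {D, E, F}, leaving only A.
Block 2, plot 3: block 2 has {B, C, D, E, F} and plot 3 has {B, D, E}, leaving only A.
Block 3, plot 3: block 3 has {A, D, F} and plot 3 has {A, B, D, E}, leaving only C.
Block 3, plot 4: block 3 has {A, C, D, F} and plot 4 has {A, C, D, E, F}, leaving only B.
Block 3 already has {A, B, C, D, F} and plot 2 already has {A, C, D, F}, so block 3, plot 2 must be E.

E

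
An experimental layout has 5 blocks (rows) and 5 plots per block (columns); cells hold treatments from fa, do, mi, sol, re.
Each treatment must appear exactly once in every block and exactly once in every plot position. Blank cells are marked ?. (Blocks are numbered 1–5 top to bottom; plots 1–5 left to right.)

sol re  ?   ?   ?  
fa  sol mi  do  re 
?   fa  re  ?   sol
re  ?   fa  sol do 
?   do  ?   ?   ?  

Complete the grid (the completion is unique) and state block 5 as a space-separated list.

mi do sol re fa

Block 5, plot 1: block 5 has {do} and plot 1 has {fa, sol, re}, leaving only mi.
Block 5, plot 3: block 5 has {do, mi} and plot 3 has {fa, mi, re}, leaving only sol.
Block 5, plot 5: block 5 has {do, mi, sol} and plot 5 has {do, sol, re}, leaving only fa.
Block 5, plot 4: block 5 has {fa, do, mi, sol} and plot 4 has {do, sol}, leaving only re.
So block 5 reads: mi do sol re fa.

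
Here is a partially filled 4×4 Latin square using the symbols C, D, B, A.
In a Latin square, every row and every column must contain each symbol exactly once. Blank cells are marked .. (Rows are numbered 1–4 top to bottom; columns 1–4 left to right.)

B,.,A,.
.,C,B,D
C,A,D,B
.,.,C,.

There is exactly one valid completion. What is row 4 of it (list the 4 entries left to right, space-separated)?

Row 4, column 4: row 4 has {C} and column 4 has {D, B}, leaving only A.
Row 4, column 1: row 4 has {C, A} and column 1 has {C, B}, leaving only D.
Row 4, column 2: row 4 has {C, D, A} and column 2 has {C, A}, leaving only B.
So row 4 reads: D B C A.

D B C A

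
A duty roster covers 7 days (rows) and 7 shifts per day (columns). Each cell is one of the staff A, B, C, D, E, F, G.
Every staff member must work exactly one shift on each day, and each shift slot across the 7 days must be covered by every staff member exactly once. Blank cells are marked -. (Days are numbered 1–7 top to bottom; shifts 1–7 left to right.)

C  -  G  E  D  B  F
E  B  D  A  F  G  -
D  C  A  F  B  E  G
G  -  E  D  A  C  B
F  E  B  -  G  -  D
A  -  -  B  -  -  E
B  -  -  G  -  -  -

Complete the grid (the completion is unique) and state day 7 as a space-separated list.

Day 1, shift 2: day 1 has {B, C, D, E, F, G} and shift 2 has {B, C, E}, leaving only A.
Day 2, shift 7: day 2 has {A, B, D, E, F, G} and shift 7 has {B, D, E, F, G}, leaving only C.
Day 7, shift 7: day 7 has {B, G} and shift 7 has {B, C, D, E, F, G}, leaving only A.
Day 4, shift 2: day 4 has {A, B, C, D, E, G} and shift 2 has {A, B, C, E}, leaving only F.
Day 7, shift 2: day 7 has {A, B, G} and shift 2 has {A, B, C, E, F}, leaving only D.
Day 7, shift 6: day 7 has {A, B, D, G} and shift 6 has {B, C, E, G}, leaving only F.
Day 7, shift 3: day 7 has {A, B, D, F, G} and shift 3 has {A, B, D, E, G}, leaving only C.
Day 7, shift 5: day 7 has {A, B, C, D, F, G} and shift 5 has {A, B, D, F, G}, leaving only E.
So day 7 reads: B D C G E F A.

B D C G E F A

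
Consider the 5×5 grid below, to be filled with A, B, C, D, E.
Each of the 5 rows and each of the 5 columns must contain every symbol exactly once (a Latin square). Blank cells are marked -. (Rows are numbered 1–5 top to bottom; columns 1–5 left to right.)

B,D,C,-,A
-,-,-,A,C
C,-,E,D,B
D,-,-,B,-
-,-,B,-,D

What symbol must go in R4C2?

C

Row 1, column 4: row 1 has {A, B, C, D} and column 4 has {A, B, D}, leaving only E.
Row 2, column 1: row 2 has {A, C} and column 1 has {B, C, D}, leaving only E.
Row 2, column 2: row 2 has {A, C, E} and column 2 has {D}, leaving only B.
Row 2, column 3: row 2 has {A, B, C, E} and column 3 has {B, C, E}, leaving only D.
Row 3, column 2: row 3 has {B, C, D, E} and column 2 has {B, D}, leaving only A.
Row 4, column 3: row 4 has {B, D} and column 3 has {B, C, D, E}, leaving only A.
Row 4, column 5: row 4 has {A, B, D} and column 5 has {A, B, C, D}, leaving only E.
Row 4 already has {A, B, D, E} and column 2 already has {A, B, D}, so row 4, column 2 must be C.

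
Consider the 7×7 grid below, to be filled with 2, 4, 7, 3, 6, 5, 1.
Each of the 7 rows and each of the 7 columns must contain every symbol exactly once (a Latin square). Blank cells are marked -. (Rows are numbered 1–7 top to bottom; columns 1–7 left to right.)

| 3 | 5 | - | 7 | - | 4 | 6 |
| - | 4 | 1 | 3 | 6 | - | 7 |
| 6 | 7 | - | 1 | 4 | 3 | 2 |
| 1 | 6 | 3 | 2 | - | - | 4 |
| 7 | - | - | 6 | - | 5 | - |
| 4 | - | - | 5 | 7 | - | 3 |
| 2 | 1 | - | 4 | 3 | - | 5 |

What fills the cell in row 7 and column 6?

6

Row 1, column 3: row 1 has {4, 7, 3, 6, 5} and column 3 has {3, 1}, leaving only 2.
Row 1, column 5: row 1 has {2, 4, 7, 3, 6, 5} and column 5 has {4, 7, 3, 6}, leaving only 1.
Row 2, column 1: row 2 has {4, 7, 3, 6, 1} and column 1 has {2, 4, 7, 3, 6, 1}, leaving only 5.
Row 2, column 6: row 2 has {4, 7, 3, 6, 5, 1} and column 6 has {4, 3, 5}, leaving only 2.
Row 3, column 3: row 3 has {2, 4, 7, 3, 6, 1} and column 3 has {2, 3, 1}, leaving only 5.
Row 4, column 5: row 4 has {2, 4, 3, 6, 1} and column 5 has {4, 7, 3, 6, 1}, leaving only 5.
Row 4, column 6: row 4 has {2, 4, 3, 6, 5, 1} and column 6 has {2, 4, 3, 5}, leaving only 7.
Row 7 already has {2, 4, 3, 5, 1} and column 6 already has {2, 4, 7, 3, 5}, so row 7, column 6 must be 6.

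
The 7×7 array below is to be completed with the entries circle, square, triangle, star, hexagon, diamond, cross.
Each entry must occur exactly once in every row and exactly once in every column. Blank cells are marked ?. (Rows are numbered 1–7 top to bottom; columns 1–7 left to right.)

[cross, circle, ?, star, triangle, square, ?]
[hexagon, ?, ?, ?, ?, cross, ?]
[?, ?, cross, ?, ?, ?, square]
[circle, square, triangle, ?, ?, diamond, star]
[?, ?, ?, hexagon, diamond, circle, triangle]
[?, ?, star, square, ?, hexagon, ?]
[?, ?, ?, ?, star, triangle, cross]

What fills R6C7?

Row 3, column 6: row 3 has {square, cross} and column 6 has {circle, square, triangle, hexagon, diamond, cross}, leaving only star.
Row 4, column 4: row 4 has {circle, square, triangle, star, diamond} and column 4 has {square, star, hexagon}, leaving only cross.
Row 4, column 5: row 4 has {circle, square, triangle, star, diamond, cross} and column 5 has {triangle, star, diamond}, leaving only hexagon.
Row 3, column 5: row 3 has {square, star, cross} and column 5 has {triangle, star, hexagon, diamond}, leaving only circle.
Row 2, column 5: row 2 has {hexagon, cross} and column 5 has {circle, triangle, star, hexagon, diamond}, leaving only square.
Row 5, column 3: row 5 has {circle, triangle, hexagon, diamond} and column 3 has {triangle, star, cross}, leaving only square.
Row 5, column 1: row 5 has {circle, square, triangle, hexagon, diamond} and column 1 has {circle, hexagon, cross}, leaving only star.
Row 5, column 2: row 5 has {circle, square, triangle, star, hexagon, diamond} and column 2 has {circle, square}, leaving only cross.
Row 6, column 5: row 6 has {square, star, hexagon} and column 5 has {circle, square, triangle, star, hexagon, diamond}, leaving only cross.
Row 6, column 7 is narrowed to {circle, diamond}.
If it were diamond, then row 2, column 7 would be left with no valid symbol.
So row 6, column 7 must be circle.

circle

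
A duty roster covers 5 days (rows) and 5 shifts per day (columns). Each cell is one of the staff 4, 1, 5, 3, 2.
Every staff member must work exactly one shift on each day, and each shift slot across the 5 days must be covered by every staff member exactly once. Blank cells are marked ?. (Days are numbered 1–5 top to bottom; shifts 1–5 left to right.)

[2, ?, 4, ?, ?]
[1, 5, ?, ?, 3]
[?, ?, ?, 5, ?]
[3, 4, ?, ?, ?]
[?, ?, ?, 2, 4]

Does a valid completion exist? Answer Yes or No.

Yes

No day or shift among the givens repeats a symbol, and propagating forced cells runs into no contradiction.
One valid completion exists (for instance, 2 1 4 3 5 / 1 5 2 4 3 / 4 2 3 5 1 / 3 4 5 1 2 / 5 3 1 2 4).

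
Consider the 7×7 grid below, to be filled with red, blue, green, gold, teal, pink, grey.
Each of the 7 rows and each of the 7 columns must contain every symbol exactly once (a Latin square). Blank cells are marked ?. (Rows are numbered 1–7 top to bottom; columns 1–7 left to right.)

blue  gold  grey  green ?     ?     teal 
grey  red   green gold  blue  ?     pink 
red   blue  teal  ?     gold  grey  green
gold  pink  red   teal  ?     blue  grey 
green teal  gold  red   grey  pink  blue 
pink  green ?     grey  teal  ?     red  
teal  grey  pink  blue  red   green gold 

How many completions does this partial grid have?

Row 1, column 5: eliminating its row and column leaves {pink}.
Row 1, column 6: eliminating its row and column leaves {red}.
Row 2, column 6: eliminating its row and column leaves {teal}.
Row 3, column 4: eliminating its row and column leaves {pink}.
Row 4, column 5: eliminating its row and column leaves {green}.
Row 6, column 3: eliminating its row and column leaves {blue}.
Row 6, column 6: eliminating its row and column leaves {gold}.
Only one assignment across all blanks avoids any row or column repeat, giving 1 completion.

1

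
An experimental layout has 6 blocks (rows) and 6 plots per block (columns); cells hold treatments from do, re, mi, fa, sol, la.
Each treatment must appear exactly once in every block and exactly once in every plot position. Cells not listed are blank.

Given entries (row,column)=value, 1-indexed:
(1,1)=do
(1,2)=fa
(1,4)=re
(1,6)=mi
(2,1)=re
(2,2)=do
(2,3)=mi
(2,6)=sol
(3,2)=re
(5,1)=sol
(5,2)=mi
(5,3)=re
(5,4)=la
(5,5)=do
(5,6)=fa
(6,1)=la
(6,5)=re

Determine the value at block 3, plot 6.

la

Block 2, plot 4: block 2 has {do, re, mi, sol} and plot 4 has {re, la}, leaving only fa.
Block 2, plot 5: block 2 has {do, re, mi, fa, sol} and plot 5 has {do, re}, leaving only la.
Block 1, plot 5: block 1 has {do, re, mi, fa} and plot 5 has {do, re, la}, leaving only sol.
Block 1, plot 3: block 1 has {do, re, mi, fa, sol} and plot 3 has {re, mi}, leaving only la.
Block 6, plot 2: block 6 has {re, la} and plot 2 has {do, re, mi, fa}, leaving only sol.
Block 4, plot 2: block 4 has {} and plot 2 has {do, re, mi, fa, sol}, leaving only la.
Block 6, plot 6: block 6 has {re, sol, la} and plot 6 has {mi, fa, sol}, leaving only do.
Block 3 already has {re} and plot 6 already has {do, mi, fa, sol}, so block 3, plot 6 must be la.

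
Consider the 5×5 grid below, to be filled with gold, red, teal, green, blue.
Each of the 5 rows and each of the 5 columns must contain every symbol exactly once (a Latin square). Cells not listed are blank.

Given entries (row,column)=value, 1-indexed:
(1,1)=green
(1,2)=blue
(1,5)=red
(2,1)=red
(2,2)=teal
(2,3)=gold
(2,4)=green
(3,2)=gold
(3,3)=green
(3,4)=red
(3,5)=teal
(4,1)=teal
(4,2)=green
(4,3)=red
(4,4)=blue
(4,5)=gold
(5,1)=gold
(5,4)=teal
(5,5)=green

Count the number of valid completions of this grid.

1

Row 1, column 3: eliminating its row and column leaves {teal}.
Row 1, column 4: eliminating its row and column leaves {gold}.
Row 2, column 5: eliminating its row and column leaves {blue}.
Row 3, column 1: eliminating its row and column leaves {blue}.
Row 5, column 2: eliminating its row and column leaves {red}.
Row 5, column 3: eliminating its row and column leaves {blue}.
Only one assignment across all blanks avoids any row or column repeat, giving 1 completion.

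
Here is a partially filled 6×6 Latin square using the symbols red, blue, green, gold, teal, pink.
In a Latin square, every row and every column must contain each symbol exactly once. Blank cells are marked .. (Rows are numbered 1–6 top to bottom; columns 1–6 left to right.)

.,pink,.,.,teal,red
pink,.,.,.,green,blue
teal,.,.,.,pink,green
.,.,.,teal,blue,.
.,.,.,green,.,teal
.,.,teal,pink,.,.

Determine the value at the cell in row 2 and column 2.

Row 6, column 6: row 6 has {teal, pink} and column 6 has {red, blue, green, teal}, leaving only gold.
Row 4, column 6: row 4 has {blue, teal} and column 6 has {red, blue, green, gold, teal}, leaving only pink.
Row 6, column 5: row 6 has {gold, teal, pink} and column 5 has {blue, green, teal, pink}, leaving only red.
Row 5, column 5: row 5 has {green, teal} and column 5 has {red, blue, green, teal, pink}, leaving only gold.
Row 2, column 2 is narrowed to {red, gold, teal}.
If it were red, then row 2, column 4 would be left with no valid symbol.
If it were gold, then row 2, column 4 would be left with no valid symbol.
So row 2, column 2 must be teal.

teal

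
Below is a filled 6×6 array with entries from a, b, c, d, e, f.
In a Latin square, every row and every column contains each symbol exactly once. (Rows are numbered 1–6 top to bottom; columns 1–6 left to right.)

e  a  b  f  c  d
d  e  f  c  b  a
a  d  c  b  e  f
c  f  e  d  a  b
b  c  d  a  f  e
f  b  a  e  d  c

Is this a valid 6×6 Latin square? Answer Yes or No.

Yes

Each row is a permutation of the 6 symbols, and so is each column.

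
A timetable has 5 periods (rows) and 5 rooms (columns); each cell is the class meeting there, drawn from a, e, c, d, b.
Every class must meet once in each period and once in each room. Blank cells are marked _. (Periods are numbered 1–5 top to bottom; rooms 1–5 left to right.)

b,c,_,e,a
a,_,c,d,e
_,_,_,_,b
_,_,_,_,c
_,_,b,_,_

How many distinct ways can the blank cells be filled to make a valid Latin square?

Period 1, room 3: eliminating its period and room leaves {d}.
Period 2, room 2: eliminating its period and room leaves {b}.
Period 3, room 1: eliminating its period and room leaves {e, c, d}.
Period 3, room 2: eliminating its period and room leaves {a, e, d}.
Period 3, room 3: eliminating its period and room leaves {a, e, d}.
Period 3, room 4: eliminating its period and room leaves {a, c}.
Period 4, room 1: eliminating its period and room leaves {e, d}.
Period 4, room 2: eliminating its period and room leaves {a, e, d, b}.
Period 4, room 3: eliminating its period and room leaves {a, e, d}.
Period 4, room 4: eliminating its period and room leaves {a, b}.
Period 5, room 1: eliminating its period and room leaves {e, c, d}.
Period 5, room 2: eliminating its period and room leaves {a, e, d}.
Period 5, room 4: eliminating its period and room leaves {a, c}.
Period 5, room 5: eliminating its period and room leaves {d}.
Enumerating the assignments across these blanks that avoid any period or room repeat gives 3 completions.

3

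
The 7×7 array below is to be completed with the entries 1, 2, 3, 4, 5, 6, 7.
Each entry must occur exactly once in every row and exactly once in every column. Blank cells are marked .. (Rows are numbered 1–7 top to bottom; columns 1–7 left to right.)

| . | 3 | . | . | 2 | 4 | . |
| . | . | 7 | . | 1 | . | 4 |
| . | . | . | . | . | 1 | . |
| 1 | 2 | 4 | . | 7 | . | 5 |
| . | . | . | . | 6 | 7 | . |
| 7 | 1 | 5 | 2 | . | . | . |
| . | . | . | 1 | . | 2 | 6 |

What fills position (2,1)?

Row 6, column 7: row 6 has {1, 2, 5, 7} and column 7 has {4, 5, 6}, leaving only 3.
Row 6, column 5: row 6 has {1, 2, 3, 5, 7} and column 5 has {1, 2, 6, 7}, leaving only 4.
Row 6, column 6: row 6 has {1, 2, 3, 4, 5, 7} and column 6 has {1, 2, 4, 7}, leaving only 6.
Row 4, column 6: row 4 has {1, 2, 4, 5, 7} and column 6 has {1, 2, 4, 6, 7}, leaving only 3.
Row 2, column 6: row 2 has {1, 4, 7} and column 6 has {1, 2, 3, 4, 6, 7}, leaving only 5.
Row 2, column 2: row 2 has {1, 4, 5, 7} and column 2 has {1, 2, 3}, leaving only 6.
Row 2, column 4: row 2 has {1, 4, 5, 6, 7} and column 4 has {1, 2}, leaving only 3.
Row 2 already has {1, 3, 4, 5, 6, 7} and column 1 already has {1, 7}, so row 2, column 1 must be 2.

2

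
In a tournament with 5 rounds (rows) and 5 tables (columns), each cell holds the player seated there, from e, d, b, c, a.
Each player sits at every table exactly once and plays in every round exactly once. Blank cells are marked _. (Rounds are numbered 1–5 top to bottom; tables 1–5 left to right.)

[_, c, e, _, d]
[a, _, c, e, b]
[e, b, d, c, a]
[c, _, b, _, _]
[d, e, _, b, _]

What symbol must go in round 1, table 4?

a

Round 1 already has {e, d, c} and table 4 already has {e, b, c}, so round 1, table 4 must be a.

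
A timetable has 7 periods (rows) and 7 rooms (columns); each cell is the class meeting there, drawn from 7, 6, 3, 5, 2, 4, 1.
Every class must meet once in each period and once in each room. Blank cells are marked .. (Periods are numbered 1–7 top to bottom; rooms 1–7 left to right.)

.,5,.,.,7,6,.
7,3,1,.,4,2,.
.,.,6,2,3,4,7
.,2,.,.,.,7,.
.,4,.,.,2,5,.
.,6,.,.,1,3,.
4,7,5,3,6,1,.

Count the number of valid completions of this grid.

7

Period 1, room 1: eliminating its period and room leaves {3, 2, 1}.
Period 1, room 3: eliminating its period and room leaves {3, 2, 4}.
Period 1, room 4: eliminating its period and room leaves {4, 1}.
Period 1, room 7: eliminating its period and room leaves {3, 2, 4, 1}.
Period 2, room 4: eliminating its period and room leaves {6, 5}.
Period 2, room 7: eliminating its period and room leaves {6, 5}.
Period 3, room 1: eliminating its period and room leaves {5, 1}.
Period 3, room 2: eliminating its period and room leaves {1}.
Period 4, room 1: eliminating its period and room leaves {6, 3, 5, 1}.
Period 4, room 3: eliminating its period and room leaves {3, 4}.
Period 4, room 4: eliminating its period and room leaves {6, 5, 4, 1}.
Period 4, room 5: eliminating its period and room leaves {5}.
Period 4, room 7: eliminating its period and room leaves {6, 3, 5, 4, 1}.
Period 5, room 1: eliminating its period and room leaves {6, 3, 1}.
Period 5, room 3: eliminating its period and room leaves {7, 3}.
Period 5, room 4: eliminating its period and room leaves {7, 6, 1}.
Period 5, room 7: eliminating its period and room leaves {6, 3, 1}.
Period 6, room 1: eliminating its period and room leaves {5, 2}.
Period 6, room 3: eliminating its period and room leaves {7, 2, 4}.
Period 6, room 4: eliminating its period and room leaves {7, 5, 4}.
Period 6, room 7: eliminating its period and room leaves {5, 2, 4}.
Period 7, room 7: eliminating its period and room leaves {2}.
Enumerating the assignments across these blanks that avoid any period or room repeat gives 7 completions.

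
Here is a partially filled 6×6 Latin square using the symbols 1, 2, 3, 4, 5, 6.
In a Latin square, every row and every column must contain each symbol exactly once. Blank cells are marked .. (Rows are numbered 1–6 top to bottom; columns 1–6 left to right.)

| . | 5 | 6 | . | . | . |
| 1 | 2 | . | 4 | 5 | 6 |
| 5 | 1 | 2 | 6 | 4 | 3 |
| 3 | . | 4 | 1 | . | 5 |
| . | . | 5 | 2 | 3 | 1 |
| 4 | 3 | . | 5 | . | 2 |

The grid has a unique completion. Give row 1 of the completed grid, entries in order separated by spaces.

Row 1, column 1: row 1 has {5, 6} and column 1 has {1, 3, 4, 5}, leaving only 2.
Row 1, column 4: row 1 has {2, 5, 6} and column 4 has {1, 2, 4, 5, 6}, leaving only 3.
Row 1, column 5: row 1 has {2, 3, 5, 6} and column 5 has {3, 4, 5}, leaving only 1.
Row 1, column 6: row 1 has {1, 2, 3, 5, 6} and column 6 has {1, 2, 3, 5, 6}, leaving only 4.
So row 1 reads: 2 5 6 3 1 4.

2 5 6 3 1 4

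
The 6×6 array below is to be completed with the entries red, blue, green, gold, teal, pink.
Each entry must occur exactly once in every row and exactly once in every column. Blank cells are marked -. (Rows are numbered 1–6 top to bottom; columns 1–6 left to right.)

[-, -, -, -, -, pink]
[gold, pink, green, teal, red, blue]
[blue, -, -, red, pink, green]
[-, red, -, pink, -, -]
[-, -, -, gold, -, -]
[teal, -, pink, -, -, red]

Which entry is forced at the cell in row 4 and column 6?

Row 4, column 1: row 4 has {red, pink} and column 1 has {blue, gold, teal}, leaving only green.
Row 1, column 1: row 1 has {pink} and column 1 has {blue, green, gold, teal}, leaving only red.
Row 5, column 1: row 5 has {gold} and column 1 has {red, blue, green, gold, teal}, leaving only pink.
Row 5, column 6: row 5 has {gold, pink} and column 6 has {red, blue, green, pink}, leaving only teal.
Row 4 already has {red, green, pink} and column 6 already has {red, blue, green, teal, pink}, so row 4, column 6 must be gold.

gold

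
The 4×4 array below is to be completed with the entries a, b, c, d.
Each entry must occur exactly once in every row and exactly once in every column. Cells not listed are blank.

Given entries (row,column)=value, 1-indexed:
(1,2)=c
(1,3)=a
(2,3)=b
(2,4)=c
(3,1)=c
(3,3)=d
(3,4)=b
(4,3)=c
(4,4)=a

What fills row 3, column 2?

Row 3 already has {b, c, d} and column 2 already has {c}, so row 3, column 2 must be a.

a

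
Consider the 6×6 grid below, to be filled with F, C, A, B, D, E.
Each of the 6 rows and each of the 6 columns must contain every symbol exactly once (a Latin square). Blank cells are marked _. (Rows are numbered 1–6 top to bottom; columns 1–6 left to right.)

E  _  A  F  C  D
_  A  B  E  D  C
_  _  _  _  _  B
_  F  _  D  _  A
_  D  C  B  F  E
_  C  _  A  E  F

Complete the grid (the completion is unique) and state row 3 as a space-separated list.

Row 3, column 2: row 3 has {B} and column 2 has {F, C, A, D}, leaving only E.
Row 3, column 4: row 3 has {B, E} and column 4 has {F, A, B, D, E}, leaving only C.
Row 3, column 5: row 3 has {C, B, E} and column 5 has {F, C, D, E}, leaving only A.
Row 1, column 2: row 1 has {F, C, A, D, E} and column 2 has {F, C, A, D, E}, leaving only B.
Row 2, column 1: row 2 has {C, A, B, D, E} and column 1 has {E}, leaving only F.
Row 3, column 1: row 3 has {C, A, B, E} and column 1 has {F, E}, leaving only D.
Row 3, column 3: row 3 has {C, A, B, D, E} and column 3 has {C, A, B}, leaving only F.
So row 3 reads: D E F C A B.

D E F C A B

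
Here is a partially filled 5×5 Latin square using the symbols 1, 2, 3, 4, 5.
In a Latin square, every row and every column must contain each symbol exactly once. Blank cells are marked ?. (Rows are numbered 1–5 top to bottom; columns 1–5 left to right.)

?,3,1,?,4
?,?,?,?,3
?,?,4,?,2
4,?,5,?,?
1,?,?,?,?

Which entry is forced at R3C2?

5

Row 2, column 3: row 2 has {3} and column 3 has {1, 4, 5}, leaving only 2.
Row 2, column 1: row 2 has {2, 3} and column 1 has {1, 4}, leaving only 5.
Row 1, column 1: row 1 has {1, 3, 4} and column 1 has {1, 4, 5}, leaving only 2.
Row 1, column 4: row 1 has {1, 2, 3, 4} and column 4 has {}, leaving only 5.
Row 3, column 1: row 3 has {2, 4} and column 1 has {1, 2, 4, 5}, leaving only 3.
Row 3, column 4: row 3 has {2, 3, 4} and column 4 has {5}, leaving only 1.
Row 3 already has {1, 2, 3, 4} and column 2 already has {3}, so row 3, column 2 must be 5.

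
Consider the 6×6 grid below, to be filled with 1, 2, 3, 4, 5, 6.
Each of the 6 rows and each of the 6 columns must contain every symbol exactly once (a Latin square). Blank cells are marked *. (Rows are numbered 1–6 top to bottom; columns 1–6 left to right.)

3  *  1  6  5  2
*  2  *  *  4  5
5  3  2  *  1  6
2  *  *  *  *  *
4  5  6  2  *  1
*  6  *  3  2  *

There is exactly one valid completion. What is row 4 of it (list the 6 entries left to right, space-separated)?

2 1 4 5 6 3

Row 1, column 2: row 1 has {1, 2, 3, 5, 6} and column 2 has {2, 3, 5, 6}, leaving only 4.
Row 4, column 2: row 4 has {2} and column 2 has {2, 3, 4, 5, 6}, leaving only 1.
Row 2, column 3: row 2 has {2, 4, 5} and column 3 has {1, 2, 6}, leaving only 3.
Row 2, column 4: row 2 has {2, 3, 4, 5} and column 4 has {2, 3, 6}, leaving only 1.
Row 2, column 1: row 2 has {1, 2, 3, 4, 5} and column 1 has {2, 3, 4, 5}, leaving only 6.
Row 3, column 4: row 3 has {1, 2, 3, 5, 6} and column 4 has {1, 2, 3, 6}, leaving only 4.
Row 4, column 4: row 4 has {1, 2} and column 4 has {1, 2, 3, 4, 6}, leaving only 5.
Row 4, column 3: row 4 has {1, 2, 5} and column 3 has {1, 2, 3, 6}, leaving only 4.
Row 4, column 6: row 4 has {1, 2, 4, 5} and column 6 has {1, 2, 5, 6}, leaving only 3.
Row 4, column 5: row 4 has {1, 2, 3, 4, 5} and column 5 has {1, 2, 4, 5}, leaving only 6.
So row 4 reads: 2 1 4 5 6 3.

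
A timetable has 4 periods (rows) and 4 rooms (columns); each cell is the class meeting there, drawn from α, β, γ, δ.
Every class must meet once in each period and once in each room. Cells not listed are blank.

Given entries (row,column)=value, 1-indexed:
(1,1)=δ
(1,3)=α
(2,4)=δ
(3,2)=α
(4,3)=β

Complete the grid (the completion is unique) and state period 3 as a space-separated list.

Period 2, room 3: period 2 has {δ} and room 3 has {α, β}, leaving only γ.
Period 3, room 3: period 3 has {α} and room 3 has {α, β, γ}, leaving only δ.
Period 2, room 2: period 2 has {γ, δ} and room 2 has {α}, leaving only β.
Period 1, room 2: period 1 has {α, δ} and room 2 has {α, β}, leaving only γ.
Period 1, room 4: period 1 has {α, γ, δ} and room 4 has {δ}, leaving only β.
Period 3, room 4: period 3 has {α, δ} and room 4 has {β, δ}, leaving only γ.
Period 3, room 1: period 3 has {α, γ, δ} and room 1 has {δ}, leaving only β.
So period 3 reads: β α δ γ.

β α δ γ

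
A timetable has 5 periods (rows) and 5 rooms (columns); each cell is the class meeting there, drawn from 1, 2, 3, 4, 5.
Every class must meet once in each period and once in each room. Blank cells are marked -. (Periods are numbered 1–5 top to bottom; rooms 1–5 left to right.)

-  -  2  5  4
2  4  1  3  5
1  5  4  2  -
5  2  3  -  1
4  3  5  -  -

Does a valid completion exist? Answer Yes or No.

No period or room among the givens repeats a symbol, and propagating forced cells runs into no contradiction.
One valid completion exists (for instance, 3 1 2 5 4 / 2 4 1 3 5 / 1 5 4 2 3 / 5 2 3 4 1 / 4 3 5 1 2).

Yes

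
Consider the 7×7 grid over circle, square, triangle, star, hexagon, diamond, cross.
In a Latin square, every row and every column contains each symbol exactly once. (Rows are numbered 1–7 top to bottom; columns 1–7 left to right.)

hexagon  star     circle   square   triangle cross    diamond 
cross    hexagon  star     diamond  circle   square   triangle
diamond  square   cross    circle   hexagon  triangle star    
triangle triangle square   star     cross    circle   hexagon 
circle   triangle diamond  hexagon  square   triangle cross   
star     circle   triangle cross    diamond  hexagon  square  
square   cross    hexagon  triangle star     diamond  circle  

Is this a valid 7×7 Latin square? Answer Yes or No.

No

Row 4 contains triangle twice (at columns 1 and 2); row 5 is also not a permutation.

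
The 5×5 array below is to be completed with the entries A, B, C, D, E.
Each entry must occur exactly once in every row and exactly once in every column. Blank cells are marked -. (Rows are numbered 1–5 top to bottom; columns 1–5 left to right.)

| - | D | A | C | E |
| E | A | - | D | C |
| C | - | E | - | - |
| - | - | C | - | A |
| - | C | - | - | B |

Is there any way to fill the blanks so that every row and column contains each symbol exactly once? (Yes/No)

Yes

No row or column among the givens repeats a symbol, and propagating forced cells runs into no contradiction.
One valid completion exists (for instance, B D A C E / E A B D C / C B E A D / D E C B A / A C D E B).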